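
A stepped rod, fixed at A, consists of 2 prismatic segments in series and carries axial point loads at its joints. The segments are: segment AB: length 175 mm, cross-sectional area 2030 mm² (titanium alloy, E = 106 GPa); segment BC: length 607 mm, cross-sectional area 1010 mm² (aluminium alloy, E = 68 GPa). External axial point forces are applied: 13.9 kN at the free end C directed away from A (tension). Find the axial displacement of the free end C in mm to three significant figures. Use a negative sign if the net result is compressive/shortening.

Internal axial forces (sectioning from the free end, tension +): N_BC = 13.9 kN, N_AB = 13.9 kN.
δ_AB = 13900·175/(2030·106000) = 0.0113 mm
δ_BC = 13900·607/(1010·68000) = 0.1228 mm
δ = Σδ_i = 0.1342 mm.

0.134 mm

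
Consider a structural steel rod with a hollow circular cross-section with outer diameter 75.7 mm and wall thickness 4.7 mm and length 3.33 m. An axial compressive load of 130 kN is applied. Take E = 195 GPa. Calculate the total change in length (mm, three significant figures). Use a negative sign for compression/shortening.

-2.12 mm

A = 1048 mm².
δ_mech = NL/(AE) = -130000·3330/(1048·195000) = -2.118 mm.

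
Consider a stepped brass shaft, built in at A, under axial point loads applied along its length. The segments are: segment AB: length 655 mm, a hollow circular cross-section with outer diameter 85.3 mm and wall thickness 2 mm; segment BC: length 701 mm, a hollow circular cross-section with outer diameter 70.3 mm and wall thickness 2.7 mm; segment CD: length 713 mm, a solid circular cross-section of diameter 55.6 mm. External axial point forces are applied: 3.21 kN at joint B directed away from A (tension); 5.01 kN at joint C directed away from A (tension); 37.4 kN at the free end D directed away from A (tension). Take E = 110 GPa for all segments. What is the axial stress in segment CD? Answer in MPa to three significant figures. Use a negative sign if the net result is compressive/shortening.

Internal axial forces (sectioning from the free end, tension +): N_CD = 37.4 kN, N_BC = 42.41 kN, N_AB = 45.62 kN.
A_CD = 2428 mm².
σ_CD = N_CD/A_CD = 37400/2428 = 15.4 MPa.

15.4 MPa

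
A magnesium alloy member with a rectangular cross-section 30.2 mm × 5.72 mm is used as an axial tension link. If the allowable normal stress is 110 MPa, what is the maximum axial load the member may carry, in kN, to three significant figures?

19.0 kN

A = 172.7 mm².
P_max = σ_allow · A = 110 · 172.7 = 19000 N = 19 kN.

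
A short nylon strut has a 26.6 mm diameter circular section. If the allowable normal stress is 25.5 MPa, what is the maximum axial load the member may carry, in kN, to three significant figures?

14.2 kN

A = 555.7 mm².
P_max = σ_allow · A = 25.5 · 555.7 = 14170 N = 14.17 kN.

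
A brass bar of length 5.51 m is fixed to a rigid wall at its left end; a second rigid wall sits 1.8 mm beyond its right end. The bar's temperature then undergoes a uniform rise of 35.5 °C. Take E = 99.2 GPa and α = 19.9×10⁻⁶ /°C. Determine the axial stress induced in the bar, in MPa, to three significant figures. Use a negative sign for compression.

-37.7 MPa

Free thermal expansion αLΔT = 19.9e-6 · 5510 · 35.5 = 3.893 mm.
The walls engage after the gap closes; constrained expansion = 3.893 − 1.8 = 2.093 mm.
The walls impose strain ε = −(2.093)/5510 = -3.7977e-04; σ = Eε = 99200 · -3.7977e-04 = -37.67 MPa.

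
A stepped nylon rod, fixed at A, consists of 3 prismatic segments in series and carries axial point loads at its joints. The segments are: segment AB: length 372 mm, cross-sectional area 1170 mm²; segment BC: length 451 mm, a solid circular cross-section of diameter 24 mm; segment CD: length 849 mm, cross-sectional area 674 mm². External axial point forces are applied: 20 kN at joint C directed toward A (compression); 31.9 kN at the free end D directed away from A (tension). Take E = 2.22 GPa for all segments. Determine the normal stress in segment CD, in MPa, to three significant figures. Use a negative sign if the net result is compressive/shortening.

Internal axial forces (sectioning from the free end, tension +): N_CD = 31.9 kN, N_BC = 11.9 kN, N_AB = 11.9 kN.
σ_CD = N_CD/A_CD = 31900/674 = 47.33 MPa.

47.3 MPa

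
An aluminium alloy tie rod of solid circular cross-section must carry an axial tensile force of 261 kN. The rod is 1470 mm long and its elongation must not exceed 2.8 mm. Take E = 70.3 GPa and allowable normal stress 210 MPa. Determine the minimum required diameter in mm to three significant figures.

Required area A ≥ P/σ_allow = 261000/210 = 1243 mm².
For a solid circular section, d ≥ √(4A/π) = 39.78 mm.
Elongation limit: A ≥ PL/(Eδ_allow) = 261000·1470/(70300·2.8) = 1949 mm² ⇒ d ≥ 49.82 mm.
The elongation limit governs.

49.8 mm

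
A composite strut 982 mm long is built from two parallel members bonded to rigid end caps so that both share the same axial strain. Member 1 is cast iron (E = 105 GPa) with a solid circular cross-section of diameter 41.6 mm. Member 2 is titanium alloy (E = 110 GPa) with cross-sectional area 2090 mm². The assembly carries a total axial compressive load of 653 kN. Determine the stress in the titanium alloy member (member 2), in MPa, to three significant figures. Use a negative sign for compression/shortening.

A_1 = 1359 mm².
Equal strain + equilibrium ⇒ each member carries load in proportion to AE: A₁E₁ = 142700000 N, A₂E₂ = 229900000 N, ΣAE = 372600000 N.
σ₂ = P·E₂/ΣAE = -653000·110000/372600000 = -192.8 MPa.

-193 MPa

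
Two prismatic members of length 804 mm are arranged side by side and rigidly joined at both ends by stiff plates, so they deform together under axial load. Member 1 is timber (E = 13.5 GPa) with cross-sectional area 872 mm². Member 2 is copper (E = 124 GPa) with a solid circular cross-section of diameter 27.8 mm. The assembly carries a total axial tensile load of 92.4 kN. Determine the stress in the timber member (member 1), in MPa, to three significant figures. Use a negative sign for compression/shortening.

14.3 MPa

A_2 = 607 mm².
Equal strain + equilibrium ⇒ each member carries load in proportion to AE: A₁E₁ = 11770000 N, A₂E₂ = 75270000 N, ΣAE = 87040000 N.
σ₁ = P·E₁/ΣAE = 92400·13500/87040000 = 14.33 MPa.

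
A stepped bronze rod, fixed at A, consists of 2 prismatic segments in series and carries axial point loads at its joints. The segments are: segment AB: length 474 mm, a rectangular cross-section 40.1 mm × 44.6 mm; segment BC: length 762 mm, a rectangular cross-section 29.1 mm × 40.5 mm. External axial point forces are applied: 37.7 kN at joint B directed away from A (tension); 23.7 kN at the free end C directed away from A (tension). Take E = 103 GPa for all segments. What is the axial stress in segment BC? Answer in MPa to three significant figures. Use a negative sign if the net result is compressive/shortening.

20.1 MPa

Internal axial forces (sectioning from the free end, tension +): N_BC = 23.7 kN, N_AB = 61.4 kN.
A_BC = 1179 mm².
σ_BC = N_BC/A_BC = 23700/1179 = 20.11 MPa.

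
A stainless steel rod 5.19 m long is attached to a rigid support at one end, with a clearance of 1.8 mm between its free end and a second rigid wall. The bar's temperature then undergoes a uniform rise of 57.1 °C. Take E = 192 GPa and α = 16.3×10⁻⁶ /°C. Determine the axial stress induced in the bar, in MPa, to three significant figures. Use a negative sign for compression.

-112 MPa

Free thermal expansion αLΔT = 16.3e-6 · 5190 · 57.1 = 4.83 mm.
The walls engage after the gap closes; constrained expansion = 4.83 − 1.8 = 3.03 mm.
The walls impose strain ε = −(3.03)/5190 = -5.8391e-04; σ = Eε = 192000 · -5.8391e-04 = -112.1 MPa.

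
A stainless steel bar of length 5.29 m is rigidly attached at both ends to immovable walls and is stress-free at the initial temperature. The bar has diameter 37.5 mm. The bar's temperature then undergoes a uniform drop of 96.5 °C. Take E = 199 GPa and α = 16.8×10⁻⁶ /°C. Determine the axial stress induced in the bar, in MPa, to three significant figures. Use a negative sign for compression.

Free thermal expansion αLΔT = 16.8e-6 · 5290 · -96.5 = -8.576 mm.
The walls impose strain ε = −(-8.576)/5290 = 1.6212e-03; σ = Eε = 199000 · 1.6212e-03 = 322.6 MPa.

323 MPa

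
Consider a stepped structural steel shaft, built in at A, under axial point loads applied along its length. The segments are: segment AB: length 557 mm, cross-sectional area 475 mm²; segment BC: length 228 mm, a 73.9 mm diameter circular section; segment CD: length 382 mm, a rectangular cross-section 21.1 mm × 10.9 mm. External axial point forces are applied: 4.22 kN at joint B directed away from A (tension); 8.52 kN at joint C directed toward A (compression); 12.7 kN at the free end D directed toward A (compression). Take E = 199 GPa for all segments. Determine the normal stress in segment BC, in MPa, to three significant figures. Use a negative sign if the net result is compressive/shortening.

-4.95 MPa

Internal axial forces (sectioning from the free end, tension +): N_CD = -12.7 kN, N_BC = -21.22 kN, N_AB = -17 kN.
A_BC = 4289 mm².
σ_BC = N_BC/A_BC = -21220/4289 = -4.947 MPa.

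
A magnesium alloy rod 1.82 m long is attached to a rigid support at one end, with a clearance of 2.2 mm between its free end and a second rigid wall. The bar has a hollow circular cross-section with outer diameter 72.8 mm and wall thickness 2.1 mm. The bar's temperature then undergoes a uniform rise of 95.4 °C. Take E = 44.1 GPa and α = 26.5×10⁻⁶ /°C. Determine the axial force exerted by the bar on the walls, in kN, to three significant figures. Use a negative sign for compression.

Free thermal expansion αLΔT = 26.5e-6 · 1820 · 95.4 = 4.601 mm.
The walls engage after the gap closes; constrained expansion = 4.601 − 2.2 = 2.401 mm.
The walls impose strain ε = −(2.401)/1820 = -1.3193e-03; σ = Eε = 44100 · -1.3193e-03 = -58.18 MPa.
Wall reaction R = σ·A = -58.18·466.4 = -27140 N = -27.14 kN.

-27.1 kN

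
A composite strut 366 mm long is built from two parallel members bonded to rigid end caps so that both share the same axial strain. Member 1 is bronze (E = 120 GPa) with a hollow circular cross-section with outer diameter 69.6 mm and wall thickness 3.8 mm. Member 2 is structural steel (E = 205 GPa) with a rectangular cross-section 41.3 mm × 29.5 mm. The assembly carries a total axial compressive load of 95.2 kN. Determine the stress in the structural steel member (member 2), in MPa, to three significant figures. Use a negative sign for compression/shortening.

-56.7 MPa

A_1 = 785.5 mm².
A_2 = 1218 mm².
Equal strain + equilibrium ⇒ each member carries load in proportion to AE: A₁E₁ = 94260000 N, A₂E₂ = 249800000 N, ΣAE = 344000000 N.
σ₂ = P·E₂/ΣAE = -95200·205000/344000000 = -56.73 MPa.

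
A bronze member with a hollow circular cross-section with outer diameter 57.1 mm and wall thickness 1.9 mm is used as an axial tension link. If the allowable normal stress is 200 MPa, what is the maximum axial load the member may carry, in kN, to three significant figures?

65.9 kN

A = 329.5 mm².
P_max = σ_allow · A = 200 · 329.5 = 65900 N = 65.9 kN.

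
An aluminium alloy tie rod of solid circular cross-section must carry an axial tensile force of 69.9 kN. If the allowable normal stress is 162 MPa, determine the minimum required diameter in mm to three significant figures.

23.4 mm

Required area A ≥ P/σ_allow = 69900/162 = 431.5 mm².
For a solid circular section, d ≥ √(4A/π) = 23.44 mm.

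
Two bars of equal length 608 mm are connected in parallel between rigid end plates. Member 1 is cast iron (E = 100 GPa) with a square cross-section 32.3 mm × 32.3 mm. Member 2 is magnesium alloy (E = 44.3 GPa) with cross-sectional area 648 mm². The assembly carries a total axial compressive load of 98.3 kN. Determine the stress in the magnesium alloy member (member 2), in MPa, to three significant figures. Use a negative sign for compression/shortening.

-32.7 MPa

A_1 = 1043 mm².
Equal strain + equilibrium ⇒ each member carries load in proportion to AE: A₁E₁ = 104300000 N, A₂E₂ = 28710000 N, ΣAE = 133000000 N.
σ₂ = P·E₂/ΣAE = -98300·44300/133000000 = -32.73 MPa.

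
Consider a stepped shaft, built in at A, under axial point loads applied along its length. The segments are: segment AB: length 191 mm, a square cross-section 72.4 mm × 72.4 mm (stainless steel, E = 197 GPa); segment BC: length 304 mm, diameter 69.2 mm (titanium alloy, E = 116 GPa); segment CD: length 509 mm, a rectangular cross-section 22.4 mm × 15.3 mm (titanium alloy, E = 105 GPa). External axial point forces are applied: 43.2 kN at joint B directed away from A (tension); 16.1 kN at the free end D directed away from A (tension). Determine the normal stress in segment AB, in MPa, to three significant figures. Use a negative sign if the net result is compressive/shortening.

Internal axial forces (sectioning from the free end, tension +): N_CD = 16.1 kN, N_BC = 16.1 kN, N_AB = 59.3 kN.
A_AB = 5242 mm².
σ_AB = N_AB/A_AB = 59300/5242 = 11.31 MPa.

11.3 MPa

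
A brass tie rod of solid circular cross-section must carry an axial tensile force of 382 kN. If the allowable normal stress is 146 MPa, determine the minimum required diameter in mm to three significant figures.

57.7 mm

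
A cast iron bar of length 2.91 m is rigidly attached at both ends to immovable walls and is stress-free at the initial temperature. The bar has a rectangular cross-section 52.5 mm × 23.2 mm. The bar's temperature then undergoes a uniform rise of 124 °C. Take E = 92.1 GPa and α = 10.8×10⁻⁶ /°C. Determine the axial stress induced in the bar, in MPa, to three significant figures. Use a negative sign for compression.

Free thermal expansion αLΔT = 10.8e-6 · 2910 · 124 = 3.897 mm.
The walls impose strain ε = −(3.897)/2910 = -1.3392e-03; σ = Eε = 92100 · -1.3392e-03 = -123.3 MPa.

-123 MPa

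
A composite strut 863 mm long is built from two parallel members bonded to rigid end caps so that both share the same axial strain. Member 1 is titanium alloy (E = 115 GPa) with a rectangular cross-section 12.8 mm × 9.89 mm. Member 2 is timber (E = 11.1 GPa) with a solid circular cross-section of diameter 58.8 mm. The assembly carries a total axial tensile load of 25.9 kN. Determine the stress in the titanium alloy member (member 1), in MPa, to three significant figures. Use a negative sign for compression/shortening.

66.6 MPa

A_1 = 126.6 mm².
A_2 = 2715 mm².
Equal strain + equilibrium ⇒ each member carries load in proportion to AE: A₁E₁ = 14560000 N, A₂E₂ = 30140000 N, ΣAE = 44700000 N.
σ₁ = P·E₁/ΣAE = 25900·115000/44700000 = 66.63 MPa.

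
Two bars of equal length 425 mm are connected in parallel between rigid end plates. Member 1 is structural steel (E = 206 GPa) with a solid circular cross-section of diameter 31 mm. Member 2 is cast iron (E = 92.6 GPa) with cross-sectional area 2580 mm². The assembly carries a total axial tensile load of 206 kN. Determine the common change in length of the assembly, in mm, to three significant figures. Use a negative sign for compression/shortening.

A_1 = 754.8 mm².
Equal strain + equilibrium ⇒ each member carries load in proportion to AE: A₁E₁ = 155500000 N, A₂E₂ = 238900000 N, ΣAE = 394400000 N.
δ = PL/ΣAE = 206000·425/394400000 = 0.222 mm.

0.222 mm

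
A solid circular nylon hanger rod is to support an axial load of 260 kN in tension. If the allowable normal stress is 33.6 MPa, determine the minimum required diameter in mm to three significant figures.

99.3 mm

Required area A ≥ P/σ_allow = 260000/33.6 = 7738 mm².
For a solid circular section, d ≥ √(4A/π) = 99.26 mm.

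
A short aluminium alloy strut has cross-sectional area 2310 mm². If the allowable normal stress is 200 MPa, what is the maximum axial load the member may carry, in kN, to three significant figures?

462 kN

P_max = σ_allow · A = 200 · 2310 = 462000 N = 462 kN.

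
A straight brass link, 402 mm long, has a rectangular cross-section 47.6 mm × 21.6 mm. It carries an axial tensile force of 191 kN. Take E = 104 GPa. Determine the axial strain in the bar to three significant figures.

0.00179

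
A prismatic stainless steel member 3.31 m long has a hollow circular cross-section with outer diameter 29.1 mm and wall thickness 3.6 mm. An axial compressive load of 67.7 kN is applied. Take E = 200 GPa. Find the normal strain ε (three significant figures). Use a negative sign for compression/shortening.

-0.00117

A = 288.4 mm².
σ = N/A = -234.7 MPa; ε = σ/E = -234.7/200000 = -1.174e-03.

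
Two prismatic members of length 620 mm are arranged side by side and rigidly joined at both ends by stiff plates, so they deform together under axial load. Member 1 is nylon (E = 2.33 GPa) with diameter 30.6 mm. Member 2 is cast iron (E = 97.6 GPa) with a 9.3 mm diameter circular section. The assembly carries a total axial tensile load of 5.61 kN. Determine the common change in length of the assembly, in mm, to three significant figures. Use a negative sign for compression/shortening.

0.417 mm

A_1 = 735.4 mm².
A_2 = 67.93 mm².
Equal strain + equilibrium ⇒ each member carries load in proportion to AE: A₁E₁ = 1714000 N, A₂E₂ = 6630000 N, ΣAE = 8343000 N.
δ = PL/ΣAE = 5610·620/8343000 = 0.4169 mm.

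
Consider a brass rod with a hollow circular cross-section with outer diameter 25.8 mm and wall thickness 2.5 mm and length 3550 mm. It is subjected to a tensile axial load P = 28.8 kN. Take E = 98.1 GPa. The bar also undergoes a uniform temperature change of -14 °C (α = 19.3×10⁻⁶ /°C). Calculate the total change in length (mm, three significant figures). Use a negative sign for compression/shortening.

A = 183 mm².
δ_mech = NL/(AE) = 28800·3550/(183·98100) = 5.695 mm.
δ_thermal = αLΔT = 19.3e-6·3550·-14 = -0.9592 mm.
δ = δ_mech + δ_thermal = 4.736 mm.

4.74 mm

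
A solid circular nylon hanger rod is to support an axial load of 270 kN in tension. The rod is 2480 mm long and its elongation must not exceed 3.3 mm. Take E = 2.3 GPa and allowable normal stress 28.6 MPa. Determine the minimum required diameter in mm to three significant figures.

335 mm

Required area A ≥ P/σ_allow = 270000/28.6 = 9441 mm².
For a solid circular section, d ≥ √(4A/π) = 109.6 mm.
Elongation limit: A ≥ PL/(Eδ_allow) = 270000·2480/(2300·3.3) = 88220 mm² ⇒ d ≥ 335.2 mm.
The elongation limit governs.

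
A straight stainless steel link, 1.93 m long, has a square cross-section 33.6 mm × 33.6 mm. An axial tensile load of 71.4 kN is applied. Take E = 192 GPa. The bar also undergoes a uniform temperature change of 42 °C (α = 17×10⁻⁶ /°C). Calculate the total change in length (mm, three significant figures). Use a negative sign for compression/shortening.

2.01 mm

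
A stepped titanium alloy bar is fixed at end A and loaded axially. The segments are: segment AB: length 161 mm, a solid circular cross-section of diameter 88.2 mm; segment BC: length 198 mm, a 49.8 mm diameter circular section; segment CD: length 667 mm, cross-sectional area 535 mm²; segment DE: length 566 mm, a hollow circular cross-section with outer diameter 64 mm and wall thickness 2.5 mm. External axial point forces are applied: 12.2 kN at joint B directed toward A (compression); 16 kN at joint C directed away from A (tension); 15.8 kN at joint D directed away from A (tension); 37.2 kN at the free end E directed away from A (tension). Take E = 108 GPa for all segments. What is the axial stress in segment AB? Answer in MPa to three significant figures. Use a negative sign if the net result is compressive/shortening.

Internal axial forces (sectioning from the free end, tension +): N_DE = 37.2 kN, N_CD = 53 kN, N_BC = 69 kN, N_AB = 56.8 kN.
A_AB = 6110 mm².
σ_AB = N_AB/A_AB = 56800/6110 = 9.297 MPa.

9.30 MPa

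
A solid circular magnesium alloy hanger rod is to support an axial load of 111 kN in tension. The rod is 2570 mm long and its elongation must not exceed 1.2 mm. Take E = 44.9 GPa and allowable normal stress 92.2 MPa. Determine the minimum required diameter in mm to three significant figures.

82.1 mm

Required area A ≥ P/σ_allow = 111000/92.2 = 1204 mm².
For a solid circular section, d ≥ √(4A/π) = 39.15 mm.
Elongation limit: A ≥ PL/(Eδ_allow) = 111000·2570/(44900·1.2) = 5295 mm² ⇒ d ≥ 82.1 mm.
The elongation limit governs.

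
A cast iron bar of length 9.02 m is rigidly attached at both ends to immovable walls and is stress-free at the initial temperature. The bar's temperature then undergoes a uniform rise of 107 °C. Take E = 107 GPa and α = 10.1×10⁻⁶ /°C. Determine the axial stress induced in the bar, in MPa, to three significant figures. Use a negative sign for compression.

-116 MPa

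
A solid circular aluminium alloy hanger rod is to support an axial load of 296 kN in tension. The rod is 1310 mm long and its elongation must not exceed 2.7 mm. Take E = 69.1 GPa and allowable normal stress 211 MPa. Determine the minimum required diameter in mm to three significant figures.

51.4 mm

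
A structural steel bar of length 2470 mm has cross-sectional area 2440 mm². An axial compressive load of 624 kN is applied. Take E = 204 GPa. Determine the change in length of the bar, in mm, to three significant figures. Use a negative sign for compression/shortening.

δ_mech = NL/(AE) = -624000·2470/(2440·204000) = -3.096 mm.

-3.10 mm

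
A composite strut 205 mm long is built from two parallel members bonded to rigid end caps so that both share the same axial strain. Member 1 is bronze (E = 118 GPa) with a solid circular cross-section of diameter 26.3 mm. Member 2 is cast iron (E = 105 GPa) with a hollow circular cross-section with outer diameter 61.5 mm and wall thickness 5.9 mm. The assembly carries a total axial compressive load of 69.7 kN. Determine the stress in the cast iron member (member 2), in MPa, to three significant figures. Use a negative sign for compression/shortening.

-42.5 MPa

A_1 = 543.3 mm².
A_2 = 1031 mm².
Equal strain + equilibrium ⇒ each member carries load in proportion to AE: A₁E₁ = 64100000 N, A₂E₂ = 108200000 N, ΣAE = 172300000 N.
σ₂ = P·E₂/ΣAE = -69700·105000/172300000 = -42.47 MPa.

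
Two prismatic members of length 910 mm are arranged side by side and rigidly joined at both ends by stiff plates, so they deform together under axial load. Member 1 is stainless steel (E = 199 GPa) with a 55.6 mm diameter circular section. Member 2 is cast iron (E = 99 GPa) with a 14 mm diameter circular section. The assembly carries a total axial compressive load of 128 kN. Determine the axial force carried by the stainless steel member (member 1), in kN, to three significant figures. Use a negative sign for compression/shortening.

A_1 = 2428 mm².
A_2 = 153.9 mm².
Equal strain + equilibrium ⇒ each member carries load in proportion to AE: A₁E₁ = 483200000 N, A₂E₂ = 15240000 N, ΣAE = 498400000 N.
F₁ = P·A₁E₁/ΣAE = -128000·483200000/498400000 = -124100 N.

-124 kN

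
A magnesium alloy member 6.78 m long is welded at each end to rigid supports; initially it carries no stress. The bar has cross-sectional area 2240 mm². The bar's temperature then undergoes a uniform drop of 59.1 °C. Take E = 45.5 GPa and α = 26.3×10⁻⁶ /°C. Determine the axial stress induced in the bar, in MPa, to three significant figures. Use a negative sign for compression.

Free thermal expansion αLΔT = 26.3e-6 · 6780 · -59.1 = -10.54 mm.
The walls impose strain ε = −(-10.54)/6780 = 1.5543e-03; σ = Eε = 45500 · 1.5543e-03 = 70.72 MPa.

70.7 MPa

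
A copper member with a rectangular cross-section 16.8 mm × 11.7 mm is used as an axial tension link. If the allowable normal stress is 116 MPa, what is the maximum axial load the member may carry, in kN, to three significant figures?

A = 196.6 mm².
P_max = σ_allow · A = 116 · 196.6 = 22800 N = 22.8 kN.

22.8 kN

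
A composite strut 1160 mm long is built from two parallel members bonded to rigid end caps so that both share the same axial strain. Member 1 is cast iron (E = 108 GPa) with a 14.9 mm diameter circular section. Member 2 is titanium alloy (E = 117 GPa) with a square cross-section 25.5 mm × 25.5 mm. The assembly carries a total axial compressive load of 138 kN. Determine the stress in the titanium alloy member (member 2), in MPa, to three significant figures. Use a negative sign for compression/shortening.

A_1 = 174.4 mm².
A_2 = 650.2 mm².
Equal strain + equilibrium ⇒ each member carries load in proportion to AE: A₁E₁ = 18830000 N, A₂E₂ = 76080000 N, ΣAE = 94910000 N.
σ₂ = P·E₂/ΣAE = -138000·117000/94910000 = -170.1 MPa.

-170 MPa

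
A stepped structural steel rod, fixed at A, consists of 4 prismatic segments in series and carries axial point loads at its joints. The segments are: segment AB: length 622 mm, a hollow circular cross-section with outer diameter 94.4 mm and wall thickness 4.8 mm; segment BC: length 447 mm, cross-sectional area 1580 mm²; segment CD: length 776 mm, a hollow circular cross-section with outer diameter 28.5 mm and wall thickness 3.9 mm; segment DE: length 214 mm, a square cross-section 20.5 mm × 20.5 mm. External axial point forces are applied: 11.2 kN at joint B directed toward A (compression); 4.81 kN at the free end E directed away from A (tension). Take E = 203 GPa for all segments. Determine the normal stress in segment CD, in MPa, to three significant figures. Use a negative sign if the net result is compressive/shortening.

Internal axial forces (sectioning from the free end, tension +): N_DE = 4.81 kN, N_CD = 4.81 kN, N_BC = 4.81 kN, N_AB = -6.39 kN.
A_CD = 301.4 mm².
σ_CD = N_CD/A_CD = 4810/301.4 = 15.96 MPa.

16.0 MPa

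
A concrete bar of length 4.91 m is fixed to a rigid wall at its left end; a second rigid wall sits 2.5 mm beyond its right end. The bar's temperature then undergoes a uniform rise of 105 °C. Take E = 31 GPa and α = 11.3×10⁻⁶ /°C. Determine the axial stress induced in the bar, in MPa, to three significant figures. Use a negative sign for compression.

-21.0 MPa

Free thermal expansion αLΔT = 11.3e-6 · 4910 · 105 = 5.826 mm.
The walls engage after the gap closes; constrained expansion = 5.826 − 2.5 = 3.326 mm.
The walls impose strain ε = −(3.326)/4910 = -6.7734e-04; σ = Eε = 31000 · -6.7734e-04 = -21 MPa.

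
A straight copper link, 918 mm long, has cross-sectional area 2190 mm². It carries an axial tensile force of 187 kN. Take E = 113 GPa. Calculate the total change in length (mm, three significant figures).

δ_mech = NL/(AE) = 187000·918/(2190·113000) = 0.6937 mm.

0.694 mm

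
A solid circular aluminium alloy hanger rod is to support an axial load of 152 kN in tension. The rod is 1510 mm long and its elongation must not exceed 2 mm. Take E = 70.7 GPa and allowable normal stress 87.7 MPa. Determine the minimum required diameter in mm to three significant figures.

47.0 mm

Required area A ≥ P/σ_allow = 152000/87.7 = 1733 mm².
For a solid circular section, d ≥ √(4A/π) = 46.98 mm.
Elongation limit: A ≥ PL/(Eδ_allow) = 152000·1510/(70700·2) = 1623 mm² ⇒ d ≥ 45.46 mm.
The stress limit governs.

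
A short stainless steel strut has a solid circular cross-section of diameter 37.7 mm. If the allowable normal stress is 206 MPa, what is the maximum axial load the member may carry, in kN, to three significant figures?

230 kN

A = 1116 mm².
P_max = σ_allow · A = 206 · 1116 = 230000 N = 230 kN.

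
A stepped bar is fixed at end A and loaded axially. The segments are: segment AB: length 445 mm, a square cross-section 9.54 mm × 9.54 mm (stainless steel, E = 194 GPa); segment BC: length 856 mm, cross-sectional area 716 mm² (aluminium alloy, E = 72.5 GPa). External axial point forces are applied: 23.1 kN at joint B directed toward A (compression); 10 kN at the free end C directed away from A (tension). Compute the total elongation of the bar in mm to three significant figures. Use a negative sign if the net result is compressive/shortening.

-0.165 mm

Internal axial forces (sectioning from the free end, tension +): N_BC = 10 kN, N_AB = -13.1 kN.
A_AB = 91.01 mm².
δ_AB = -13100·445/(91.01·194000) = -0.3302 mm
δ_BC = 10000·856/(716·72500) = 0.1649 mm
δ = Σδ_i = -0.1653 mm.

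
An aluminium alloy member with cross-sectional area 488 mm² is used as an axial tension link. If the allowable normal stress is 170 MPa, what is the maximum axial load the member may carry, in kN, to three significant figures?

P_max = σ_allow · A = 170 · 488 = 82960 N = 82.96 kN.

83.0 kN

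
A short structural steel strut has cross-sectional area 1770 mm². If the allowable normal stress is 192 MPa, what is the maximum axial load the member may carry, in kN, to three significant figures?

340 kN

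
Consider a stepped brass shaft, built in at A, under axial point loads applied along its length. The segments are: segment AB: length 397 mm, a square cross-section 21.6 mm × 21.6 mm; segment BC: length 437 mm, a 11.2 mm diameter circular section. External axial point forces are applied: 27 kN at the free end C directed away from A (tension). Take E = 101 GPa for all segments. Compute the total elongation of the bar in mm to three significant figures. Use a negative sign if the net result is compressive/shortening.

1.41 mm

Internal axial forces (sectioning from the free end, tension +): N_BC = 27 kN, N_AB = 27 kN.
A_AB = 466.6 mm².
A_BC = 98.52 mm².
δ_AB = 27000·397/(466.6·101000) = 0.2275 mm
δ_BC = 27000·437/(98.52·101000) = 1.186 mm
δ = Σδ_i = 1.413 mm.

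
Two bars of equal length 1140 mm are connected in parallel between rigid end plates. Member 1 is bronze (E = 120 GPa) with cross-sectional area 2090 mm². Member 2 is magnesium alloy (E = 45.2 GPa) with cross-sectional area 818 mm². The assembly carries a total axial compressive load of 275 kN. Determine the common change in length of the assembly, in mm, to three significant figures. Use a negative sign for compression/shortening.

Equal strain + equilibrium ⇒ each member carries load in proportion to AE: A₁E₁ = 250800000 N, A₂E₂ = 36970000 N, ΣAE = 287800000 N.
δ = PL/ΣAE = -275000·1140/287800000 = -1.089 mm.

-1.09 mm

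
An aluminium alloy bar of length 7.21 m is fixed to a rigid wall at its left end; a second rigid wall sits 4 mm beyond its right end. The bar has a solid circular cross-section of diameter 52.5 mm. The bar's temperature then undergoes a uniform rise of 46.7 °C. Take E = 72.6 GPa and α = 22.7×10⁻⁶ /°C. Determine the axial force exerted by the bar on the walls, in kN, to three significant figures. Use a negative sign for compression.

-79.4 kN

Free thermal expansion αLΔT = 22.7e-6 · 7210 · 46.7 = 7.643 mm.
The walls engage after the gap closes; constrained expansion = 7.643 − 4 = 3.643 mm.
The walls impose strain ε = −(3.643)/7210 = -5.0530e-04; σ = Eε = 72600 · -5.0530e-04 = -36.69 MPa.
Wall reaction R = σ·A = -36.69·2165 = -79410 N = -79.41 kN.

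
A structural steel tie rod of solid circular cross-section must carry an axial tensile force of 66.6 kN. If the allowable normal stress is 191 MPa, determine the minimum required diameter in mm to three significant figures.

21.1 mm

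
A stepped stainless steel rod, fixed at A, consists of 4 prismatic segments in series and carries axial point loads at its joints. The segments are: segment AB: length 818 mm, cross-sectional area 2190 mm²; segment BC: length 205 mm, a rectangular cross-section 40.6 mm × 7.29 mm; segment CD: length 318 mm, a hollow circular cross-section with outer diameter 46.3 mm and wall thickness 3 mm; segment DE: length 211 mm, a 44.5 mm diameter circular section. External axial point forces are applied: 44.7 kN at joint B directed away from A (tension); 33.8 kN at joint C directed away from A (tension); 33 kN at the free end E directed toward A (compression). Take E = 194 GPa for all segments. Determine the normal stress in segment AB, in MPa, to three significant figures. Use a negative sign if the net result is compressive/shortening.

Internal axial forces (sectioning from the free end, tension +): N_DE = -33 kN, N_CD = -33 kN, N_BC = 0.8 kN, N_AB = 45.5 kN.
σ_AB = N_AB/A_AB = 45500/2190 = 20.78 MPa.

20.8 MPa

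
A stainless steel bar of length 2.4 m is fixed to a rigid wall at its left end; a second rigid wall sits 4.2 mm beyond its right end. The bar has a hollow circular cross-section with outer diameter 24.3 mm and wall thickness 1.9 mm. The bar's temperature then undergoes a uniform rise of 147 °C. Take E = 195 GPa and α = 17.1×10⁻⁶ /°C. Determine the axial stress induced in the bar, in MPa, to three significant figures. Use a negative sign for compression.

Free thermal expansion αLΔT = 17.1e-6 · 2400 · 147 = 6.033 mm.
The walls engage after the gap closes; constrained expansion = 6.033 − 4.2 = 1.833 mm.
The walls impose strain ε = −(1.833)/2400 = -7.6370e-04; σ = Eε = 195000 · -7.6370e-04 = -148.9 MPa.

-149 MPa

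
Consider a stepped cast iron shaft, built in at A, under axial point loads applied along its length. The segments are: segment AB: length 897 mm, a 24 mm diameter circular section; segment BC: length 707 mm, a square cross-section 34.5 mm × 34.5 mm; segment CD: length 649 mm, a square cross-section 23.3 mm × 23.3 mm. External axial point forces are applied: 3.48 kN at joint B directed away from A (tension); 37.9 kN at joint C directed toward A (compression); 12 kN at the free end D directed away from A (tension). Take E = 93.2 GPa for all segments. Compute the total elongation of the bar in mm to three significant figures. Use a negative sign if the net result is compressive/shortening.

-0.488 mm

Internal axial forces (sectioning from the free end, tension +): N_CD = 12 kN, N_BC = -25.9 kN, N_AB = -22.42 kN.
A_AB = 452.4 mm².
A_BC = 1190 mm².
A_CD = 542.9 mm².
δ_AB = -22420·897/(452.4·93200) = -0.477 mm
δ_BC = -25900·707/(1190·93200) = -0.1651 mm
δ_CD = 12000·649/(542.9·93200) = 0.1539 mm
δ = Σδ_i = -0.4881 mm.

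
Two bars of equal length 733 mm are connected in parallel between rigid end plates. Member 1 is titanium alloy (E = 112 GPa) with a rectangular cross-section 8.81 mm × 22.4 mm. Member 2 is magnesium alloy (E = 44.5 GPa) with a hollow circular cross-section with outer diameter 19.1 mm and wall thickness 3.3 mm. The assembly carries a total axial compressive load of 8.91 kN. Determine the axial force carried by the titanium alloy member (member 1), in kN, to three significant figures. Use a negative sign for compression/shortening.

A_1 = 197.3 mm².
A_2 = 163.8 mm².
Equal strain + equilibrium ⇒ each member carries load in proportion to AE: A₁E₁ = 22100000 N, A₂E₂ = 7289000 N, ΣAE = 29390000 N.
F₁ = P·A₁E₁/ΣAE = -8910·22100000/29390000 = -6700 N.

-6.70 kN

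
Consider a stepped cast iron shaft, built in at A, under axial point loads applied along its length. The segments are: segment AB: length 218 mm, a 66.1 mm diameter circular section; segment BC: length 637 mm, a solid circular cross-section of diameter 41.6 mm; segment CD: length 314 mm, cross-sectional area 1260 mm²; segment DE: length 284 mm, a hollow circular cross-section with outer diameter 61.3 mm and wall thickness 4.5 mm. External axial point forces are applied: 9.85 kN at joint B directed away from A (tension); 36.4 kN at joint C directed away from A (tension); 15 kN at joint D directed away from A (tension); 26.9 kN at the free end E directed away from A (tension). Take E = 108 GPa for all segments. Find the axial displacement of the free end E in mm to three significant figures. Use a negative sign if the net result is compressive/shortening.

0.576 mm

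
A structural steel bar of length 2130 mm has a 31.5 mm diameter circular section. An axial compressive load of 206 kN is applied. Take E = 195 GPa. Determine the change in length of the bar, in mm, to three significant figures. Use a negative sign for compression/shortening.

-2.89 mm

A = 779.3 mm².
δ_mech = NL/(AE) = -206000·2130/(779.3·195000) = -2.887 mm.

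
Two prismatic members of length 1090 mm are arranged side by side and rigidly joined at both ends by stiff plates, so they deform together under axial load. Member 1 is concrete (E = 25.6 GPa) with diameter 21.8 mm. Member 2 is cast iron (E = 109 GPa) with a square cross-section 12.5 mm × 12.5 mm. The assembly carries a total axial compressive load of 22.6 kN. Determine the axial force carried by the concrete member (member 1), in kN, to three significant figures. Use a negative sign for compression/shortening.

-8.12 kN

A_1 = 373.3 mm².
A_2 = 156.2 mm².
Equal strain + equilibrium ⇒ each member carries load in proportion to AE: A₁E₁ = 9555000 N, A₂E₂ = 17030000 N, ΣAE = 26590000 N.
F₁ = P·A₁E₁/ΣAE = -22600·9555000/26590000 = -8123 N.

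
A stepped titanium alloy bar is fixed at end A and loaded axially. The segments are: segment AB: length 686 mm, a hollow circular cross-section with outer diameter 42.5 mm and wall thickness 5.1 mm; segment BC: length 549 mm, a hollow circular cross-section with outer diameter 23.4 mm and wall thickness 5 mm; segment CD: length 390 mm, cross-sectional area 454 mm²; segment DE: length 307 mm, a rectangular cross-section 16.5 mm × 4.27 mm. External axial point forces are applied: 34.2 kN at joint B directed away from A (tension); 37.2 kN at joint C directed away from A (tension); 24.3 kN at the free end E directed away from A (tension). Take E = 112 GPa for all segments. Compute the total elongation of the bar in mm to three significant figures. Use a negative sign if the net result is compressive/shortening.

Internal axial forces (sectioning from the free end, tension +): N_DE = 24.3 kN, N_CD = 24.3 kN, N_BC = 61.5 kN, N_AB = 95.7 kN.
A_AB = 599.2 mm².
A_BC = 289 mm².
A_DE = 70.45 mm².
δ_AB = 95700·686/(599.2·112000) = 0.9782 mm
δ_BC = 61500·549/(289·112000) = 1.043 mm
δ_CD = 24300·390/(454·112000) = 0.1864 mm
δ_DE = 24300·307/(70.45·112000) = 0.9454 mm
δ = Σδ_i = 3.153 mm.

3.15 mm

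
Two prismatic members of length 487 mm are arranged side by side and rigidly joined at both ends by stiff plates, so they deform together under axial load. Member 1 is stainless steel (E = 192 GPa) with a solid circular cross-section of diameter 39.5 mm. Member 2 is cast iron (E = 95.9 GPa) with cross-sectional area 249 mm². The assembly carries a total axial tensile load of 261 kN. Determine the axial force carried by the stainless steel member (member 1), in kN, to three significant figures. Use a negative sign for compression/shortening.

237 kN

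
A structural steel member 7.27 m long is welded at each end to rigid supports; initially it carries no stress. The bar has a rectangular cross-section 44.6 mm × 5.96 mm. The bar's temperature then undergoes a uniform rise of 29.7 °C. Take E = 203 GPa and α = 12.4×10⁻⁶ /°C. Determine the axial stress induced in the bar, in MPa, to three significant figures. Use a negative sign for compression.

-74.8 MPa

Free thermal expansion αLΔT = 12.4e-6 · 7270 · 29.7 = 2.677 mm.
The walls impose strain ε = −(2.677)/7270 = -3.6828e-04; σ = Eε = 203000 · -3.6828e-04 = -74.76 MPa.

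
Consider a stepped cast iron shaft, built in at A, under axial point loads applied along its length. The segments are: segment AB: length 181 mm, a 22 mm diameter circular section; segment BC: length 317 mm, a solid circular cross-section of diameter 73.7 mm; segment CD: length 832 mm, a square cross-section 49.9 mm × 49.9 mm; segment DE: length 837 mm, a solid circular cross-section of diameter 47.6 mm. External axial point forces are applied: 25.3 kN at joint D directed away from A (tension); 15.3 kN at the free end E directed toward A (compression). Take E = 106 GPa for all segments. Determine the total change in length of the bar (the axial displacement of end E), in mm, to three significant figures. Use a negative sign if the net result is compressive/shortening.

Internal axial forces (sectioning from the free end, tension +): N_DE = -15.3 kN, N_CD = 10 kN, N_BC = 10 kN, N_AB = 10 kN.
A_AB = 380.1 mm².
A_BC = 4266 mm².
A_CD = 2490 mm².
A_DE = 1780 mm².
δ_AB = 10000·181/(380.1·106000) = 0.04492 mm
δ_BC = 10000·317/(4266·106000) = 0.00701 mm
δ_CD = 10000·832/(2490·106000) = 0.03152 mm
δ_DE = -15300·837/(1780·106000) = -0.06789 mm
δ = Σδ_i = 0.01556 mm.

0.0156 mm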